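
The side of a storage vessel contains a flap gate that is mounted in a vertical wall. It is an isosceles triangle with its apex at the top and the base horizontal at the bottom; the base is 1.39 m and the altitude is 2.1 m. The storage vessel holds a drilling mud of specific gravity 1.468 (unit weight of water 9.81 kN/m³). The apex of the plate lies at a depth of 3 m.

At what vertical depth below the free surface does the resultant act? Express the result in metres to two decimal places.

h_p = 4.46 m

γ = 1.468 × 9.81 = 14.40108 kN/m³.
With the apex up, the centroid sits 2h/3 = 2 × 2.1/3 = 1.4 m below the apex, so the centroid depth is h_c = 3 + 1.4 = 4.4 m.
A = ½ × 1.39 × 2.1 = 1.4595 m².
Resultant F = γ·h_c·A = 14.40108 × 4.4 × 1.4595 = 92.4809 kN.
I_c = b·h³/36 = 1.39 × 2.1³/36 = 0.357577 m⁴.
Centre of pressure: y_p = y_c + I_c/(y_c·A) = 4.4 + 0.357577/(4.4 × 1.4595) = 4.4 + 0.0556817 = 4.45568 m along the plane.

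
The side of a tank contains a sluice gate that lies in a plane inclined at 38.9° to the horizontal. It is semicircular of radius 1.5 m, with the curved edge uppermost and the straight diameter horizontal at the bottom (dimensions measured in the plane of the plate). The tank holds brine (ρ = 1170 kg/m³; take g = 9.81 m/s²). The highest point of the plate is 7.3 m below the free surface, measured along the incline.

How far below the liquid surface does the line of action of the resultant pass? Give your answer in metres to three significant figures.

γ = ρg = 1170 × 9.81 / 1000 = 11.4777 kN/m³.
Let θ = 38.9° be the plate's angle to the horizontal; measure y along the incline from where the plane meets the free surface. Vertical depth h = y·sinθ with sinθ = 0.627963.
The centroid lies 4r/(3π) = 0.63662 m above the diameter, so r − 4r/(3π) = 1.5 − 0.63662 = 0.86338 m below the topmost point, so y_c = 7.3 + 0.86338 = 8.16338 m and h_c = 8.16338 × 0.627963 = 5.1263 m.
A = πr²/2 = π × 1.5²/2 = 3.53429 m².
Resultant F = γ·h_c·A = 11.4777 × 5.1263 × 3.53429 = 207.951 kN.
I_c = (π/8 − 8/(9π))·r⁴ = 0.109757 × 1.5⁴ = 0.555645 m⁴.
Centre of pressure: y_p = y_c + I_c/(y_c·A) = 8.16338 + 0.555645/(8.16338 × 3.53429) = 8.16338 + 0.0192586 = 8.18264 m along the plane.
Vertically, h_p = y_p·sinθ = 8.18264 × 0.627963 = 5.1384 m.

h_p = 5.14 m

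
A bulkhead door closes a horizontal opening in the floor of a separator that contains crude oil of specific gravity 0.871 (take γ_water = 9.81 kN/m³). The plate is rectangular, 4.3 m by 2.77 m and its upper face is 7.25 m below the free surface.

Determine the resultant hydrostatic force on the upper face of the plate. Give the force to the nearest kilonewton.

F ≈ 738 kN

γ = 0.871 × 9.81 = 8.54451 kN/m³.
The plate is horizontal, so pressure is uniform at p = γ·h = 8.54451 × 7.25 = 61.9477 kN/m².
A = 4.3 × 2.77 = 11.911 m².
F = p·A = 61.9477 × 11.911 = 737.859 kN.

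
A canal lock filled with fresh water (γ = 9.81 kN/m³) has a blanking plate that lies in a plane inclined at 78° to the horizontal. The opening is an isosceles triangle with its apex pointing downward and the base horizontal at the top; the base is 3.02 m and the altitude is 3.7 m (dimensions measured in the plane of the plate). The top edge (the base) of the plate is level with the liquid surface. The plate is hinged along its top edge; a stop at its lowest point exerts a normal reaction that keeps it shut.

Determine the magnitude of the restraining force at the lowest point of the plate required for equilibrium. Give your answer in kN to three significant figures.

γ = 9.81 kN/m³.
Let θ = 78° be the plate's angle to the horizontal; measure y along the incline from where the plane meets the free surface. Vertical depth h = y·sinθ with sinθ = 0.978148.
With the apex down, the centroid sits h/3 = 3.7/3 = 1.23333 m below the base (the top edge), so y_c = 1.23333 m and h_c = 1.23333 × 0.978148 = 1.20638 m.
A = ½ × 3.02 × 3.7 = 5.587 m².
Resultant F = γ·h_c·A = 9.81 × 1.20638 × 5.587 = 66.1198 kN.
I_c = b·h³/36 = 3.02 × 3.7³/36 = 4.24922 m⁴.
Centre of pressure: y_p = y_c + I_c/(y_c·A) = 1.23333 + 4.24922/(1.23333 × 5.587) = 1.23333 + 0.616668 = 1.85 m along the plane.
The resultant acts 1.23333 + 0.616668 = 1.85 m (along the plate) below the hinge at the top edge, so the moment about the hinge is M = F × 1.85 = 66.1198 × 1.85 = 122.322 kN·m.
A normal force at the bottom, 3.7 m from the hinge, must supply this moment: P = 122.322/3.7 = 33.06 kN.

P ≈ 33.1 kN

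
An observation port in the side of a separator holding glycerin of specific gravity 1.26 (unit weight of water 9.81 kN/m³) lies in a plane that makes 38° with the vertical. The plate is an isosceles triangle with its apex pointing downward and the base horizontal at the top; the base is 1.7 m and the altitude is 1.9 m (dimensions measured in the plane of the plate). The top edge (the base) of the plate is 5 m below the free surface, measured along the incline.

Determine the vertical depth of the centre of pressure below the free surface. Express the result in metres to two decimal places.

h_p = 4.47 m

γ = 1.26 × 9.81 = 12.3606 kN/m³.
The plate makes 38° with the vertical, i.e. θ = 90° − 38° = 52° to the horizontal. Measuring y along the incline from the free-surface line, vertical depth h = y·sinθ with sinθ = 0.788011.
With the apex down, the centroid sits h/3 = 1.9/3 = 0.633333 m below the base (the top edge), so y_c = 5 + 0.633333 = 5.63333 m and h_c = 5.63333 × 0.788011 = 4.43913 m.
A = ½ × 1.7 × 1.9 = 1.615 m².
Resultant F = γ·h_c·A = 12.3606 × 4.43913 × 1.615 = 88.6156 kN.
I_c = b·h³/36 = 1.7 × 1.9³/36 = 0.323897 m⁴.
Centre of pressure: y_p = y_c + I_c/(y_c·A) = 5.63333 + 0.323897/(5.63333 × 1.615) = 5.63333 + 0.0356016 = 5.66893 m along the plane.
Vertically, h_p = y_p·sinθ = 5.66893 × 0.788011 = 4.46718 m.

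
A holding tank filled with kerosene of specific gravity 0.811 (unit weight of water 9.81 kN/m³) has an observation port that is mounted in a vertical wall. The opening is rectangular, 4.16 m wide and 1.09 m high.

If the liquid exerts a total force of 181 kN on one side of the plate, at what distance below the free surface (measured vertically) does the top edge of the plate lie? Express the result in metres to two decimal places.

γ = 0.811 × 9.81 = 7.95591 kN/m³.
A = 4.16 × 1.09 = 4.5344 m².
From F = γ·h_c·A, the centroid depth is h_c = 181/(7.95591 × 4.5344) = 5.01729 m.
The centroid lies 1.09/2 = 0.545 m below the top edge, so the top edge sits at h_top = 5.01729 − 0.545 = 4.47229 m below the surface.

d_top ≈ 4.47 m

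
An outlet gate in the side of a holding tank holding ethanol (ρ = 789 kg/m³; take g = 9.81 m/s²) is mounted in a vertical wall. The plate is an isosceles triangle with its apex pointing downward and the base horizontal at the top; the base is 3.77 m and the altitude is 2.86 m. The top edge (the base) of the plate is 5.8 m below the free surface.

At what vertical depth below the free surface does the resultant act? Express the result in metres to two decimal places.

γ = ρg = 789 × 9.81 / 1000 = 7.74009 kN/m³.
With the apex down, the centroid sits h/3 = 2.86/3 = 0.953333 m below the base (the top edge), so the centroid depth is h_c = 5.8 + 0.953333 = 6.75333 m.
A = ½ × 3.77 × 2.86 = 5.3911 m².
Resultant F = γ·h_c·A = 7.74009 × 6.75333 × 5.3911 = 281.8 kN.
I_c = b·h³/36 = 3.77 × 2.86³/36 = 2.44984 m⁴.
Centre of pressure: y_p = y_c + I_c/(y_c·A) = 6.75333 + 2.44984/(6.75333 × 5.3911) = 6.75333 + 0.0672887 = 6.82062 m along the plane.

h_p = 6.82 m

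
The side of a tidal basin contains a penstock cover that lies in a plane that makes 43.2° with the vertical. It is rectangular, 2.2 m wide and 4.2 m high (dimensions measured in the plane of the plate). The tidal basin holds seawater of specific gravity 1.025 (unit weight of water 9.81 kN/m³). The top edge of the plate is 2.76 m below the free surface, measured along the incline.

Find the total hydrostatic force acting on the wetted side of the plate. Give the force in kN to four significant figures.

F ≈ 329.2 kN

γ = 1.025 × 9.81 = 10.05525 kN/m³.
The plate makes 43.2° with the vertical, i.e. θ = 90° − 43.2° = 46.8° to the horizontal. Measuring y along the incline from the free-surface line, vertical depth h = y·sinθ with sinθ = 0.728969.
The centroid lies 4.2/2 = 2.1 m below the top edge, so y_c = 2.76 + 2.1 = 4.86 m and h_c = 4.86 × 0.728969 = 3.54279 m.
A = 2.2 × 4.2 = 9.24 m².
Resultant F = γ·h_c·A = 10.05525 × 3.54279 × 9.24 = 329.162 kN.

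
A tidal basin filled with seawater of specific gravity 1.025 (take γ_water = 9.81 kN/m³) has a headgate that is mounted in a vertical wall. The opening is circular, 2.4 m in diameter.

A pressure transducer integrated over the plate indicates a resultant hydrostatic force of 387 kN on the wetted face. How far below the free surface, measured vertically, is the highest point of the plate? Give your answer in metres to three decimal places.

γ = 1.025 × 9.81 = 10.05525 kN/m³.
A = π(1.2)² = 4.52389 m².
From F = γ·h_c·A, the centroid depth is h_c = 387/(10.05525 × 4.52389) = 8.50758 m.
The centroid is at the centre, 1.2 m below the top of the plate, so the highest point sits at h_top = 8.50758 − 1.2 = 7.30758 m below the surface.

d_top ≈ 7.308 m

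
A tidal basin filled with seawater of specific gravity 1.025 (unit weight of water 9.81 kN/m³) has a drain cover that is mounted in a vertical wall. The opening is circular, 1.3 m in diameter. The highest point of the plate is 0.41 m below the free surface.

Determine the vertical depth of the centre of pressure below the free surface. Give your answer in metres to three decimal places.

γ = 1.025 × 9.81 = 10.05525 kN/m³.
The centroid is at the centre, 0.65 m below the top of the plate, so the centroid depth is h_c = 0.41 + 0.65 = 1.06 m.
A = π(0.65)² = 1.32732 m².
Resultant F = γ·h_c·A = 10.05525 × 1.06 × 1.32732 = 14.1473 kN.
I_c = πr⁴/4 = π × 0.65⁴/4 = 0.140198 m⁴.
Centre of pressure: y_p = y_c + I_c/(y_c·A) = 1.06 + 0.140198/(1.06 × 1.32732) = 1.06 + 0.0996461 = 1.15965 m along the plane.

h_p = 1.160 m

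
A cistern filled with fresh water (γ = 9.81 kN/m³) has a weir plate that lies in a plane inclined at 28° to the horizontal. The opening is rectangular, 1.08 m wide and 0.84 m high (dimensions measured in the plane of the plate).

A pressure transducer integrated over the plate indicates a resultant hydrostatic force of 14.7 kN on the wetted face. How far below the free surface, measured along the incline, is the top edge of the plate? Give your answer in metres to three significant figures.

y_top ≈ 3.10 m

γ = 9.81 kN/m³.
A = 1.08 × 0.84 = 0.9072 m².
From F = γ·h_c·A, the centroid depth is h_c = 14.7/(9.81 × 0.9072) = 1.65175 m.
Let θ = 28° be the plate's angle to the horizontal; measure y along the incline from where the plane meets the free surface. Vertical depth h = y·sinθ with sinθ = 0.469472.
Along the incline, y_c = h_c/sinθ = 1.65175/0.469472 = 3.51831 m.
The centroid lies 0.84/2 = 0.42 m below the top edge, so the top edge sits at y_top = 3.51831 − 0.42 = 3.09831 m along the incline.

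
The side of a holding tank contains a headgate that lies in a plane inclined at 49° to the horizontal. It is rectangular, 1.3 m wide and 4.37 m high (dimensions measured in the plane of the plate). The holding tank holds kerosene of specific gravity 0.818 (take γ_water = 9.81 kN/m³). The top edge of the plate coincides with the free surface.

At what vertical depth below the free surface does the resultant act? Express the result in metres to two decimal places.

h_p = 2.20 m

γ = 0.818 × 9.81 = 8.02458 kN/m³.
Let θ = 49° be the plate's angle to the horizontal; measure y along the incline from where the plane meets the free surface. Vertical depth h = y·sinθ with sinθ = 0.754710.
The centroid lies 4.37/2 = 2.185 m below the top edge, so y_c = 2.185 m and h_c = 2.185 × 0.754710 = 1.64904 m.
A = 1.3 × 4.37 = 5.681 m².
Resultant F = γ·h_c·A = 8.02458 × 1.64904 × 5.681 = 75.1758 kN.
I_c = b·h³/12 = 1.3 × 4.37³/12 = 9.04079 m⁴.
Centre of pressure: y_p = y_c + I_c/(y_c·A) = 2.185 + 9.04079/(2.185 × 5.681) = 2.185 + 0.728333 = 2.91333 m along the plane.
Vertically, h_p = y_p·sinθ = 2.91333 × 0.754710 = 2.19872 m.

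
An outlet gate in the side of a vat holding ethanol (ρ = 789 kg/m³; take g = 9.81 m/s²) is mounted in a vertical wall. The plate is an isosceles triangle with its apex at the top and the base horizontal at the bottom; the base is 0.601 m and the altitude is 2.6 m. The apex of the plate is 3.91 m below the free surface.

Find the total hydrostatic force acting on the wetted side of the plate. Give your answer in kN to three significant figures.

γ = ρg = 789 × 9.81 / 1000 = 7.74009 kN/m³.
With the apex up, the centroid sits 2h/3 = 2 × 2.6/3 = 1.73333 m below the apex, so the centroid depth is h_c = 3.91 + 1.73333 = 5.64333 m.
A = ½ × 0.601 × 2.6 = 0.7813 m².
Resultant F = γ·h_c·A = 7.74009 × 5.64333 × 0.7813 = 34.1271 kN.

F ≈ 34.1 kN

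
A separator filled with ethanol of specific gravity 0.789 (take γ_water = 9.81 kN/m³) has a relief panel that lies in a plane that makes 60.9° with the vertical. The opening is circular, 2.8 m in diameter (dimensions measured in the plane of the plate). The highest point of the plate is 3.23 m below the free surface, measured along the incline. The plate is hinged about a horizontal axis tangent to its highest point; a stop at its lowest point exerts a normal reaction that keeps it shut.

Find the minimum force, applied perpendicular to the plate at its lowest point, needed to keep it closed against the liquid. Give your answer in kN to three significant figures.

P ≈ 57.7 kN

γ = 0.789 × 9.81 = 7.74009 kN/m³.
The plate makes 60.9° with the vertical, i.e. θ = 90° − 60.9° = 29.1° to the horizontal. Measuring y along the incline from the free-surface line, vertical depth h = y·sinθ with sinθ = 0.486335.
The centroid is at the centre, 1.4 m below the top of the plate, so y_c = 3.23 + 1.4 = 4.63 m and h_c = 4.63 × 0.486335 = 2.25173 m.
A = π(1.4)² = 6.15752 m².
Resultant F = γ·h_c·A = 7.74009 × 2.25173 × 6.15752 = 107.317 kN.
I_c = πr⁴/4 = π × 1.4⁴/4 = 3.01719 m⁴.
Centre of pressure: y_p = y_c + I_c/(y_c·A) = 4.63 + 3.01719/(4.63 × 6.15752) = 4.63 + 0.105832 = 4.73583 m along the plane.
The resultant acts 1.4 + 0.105832 = 1.50583 m (along the plate) below the hinge at the top edge, so the moment about the hinge is M = F × 1.50583 = 107.317 × 1.50583 = 161.601 kN·m.
A normal force at the bottom, 2.8 m from the hinge, must supply this moment: P = 161.601/2.8 = 57.7146 kN.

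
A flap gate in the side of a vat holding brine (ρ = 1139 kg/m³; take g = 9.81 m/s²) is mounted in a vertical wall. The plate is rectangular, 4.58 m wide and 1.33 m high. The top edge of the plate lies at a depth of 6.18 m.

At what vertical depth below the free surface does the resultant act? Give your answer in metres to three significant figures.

γ = ρg = 1139 × 9.81 / 1000 = 11.17359 kN/m³.
The centroid lies 1.33/2 = 0.665 m below the top edge, so the centroid depth is h_c = 6.18 + 0.665 = 6.845 m.
A = 4.58 × 1.33 = 6.0914 m².
Resultant F = γ·h_c·A = 11.17359 × 6.845 × 6.0914 = 465.89 kN.
I_c = b·h³/12 = 4.58 × 1.33³/12 = 0.897923 m⁴.
Centre of pressure: y_p = y_c + I_c/(y_c·A) = 6.845 + 0.897923/(6.845 × 6.0914) = 6.845 + 0.0215352 = 6.86654 m along the plane.

h_p = 6.87 m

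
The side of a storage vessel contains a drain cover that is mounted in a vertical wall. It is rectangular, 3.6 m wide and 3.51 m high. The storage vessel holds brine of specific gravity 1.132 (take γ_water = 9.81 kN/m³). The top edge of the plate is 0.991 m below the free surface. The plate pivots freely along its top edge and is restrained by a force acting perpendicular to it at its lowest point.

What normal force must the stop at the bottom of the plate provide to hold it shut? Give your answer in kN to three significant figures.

P ≈ 234 kN

γ = 1.132 × 9.81 = 11.10492 kN/m³.
The centroid lies 3.51/2 = 1.755 m below the top edge, so the centroid depth is h_c = 0.991 + 1.755 = 2.746 m.
A = 3.6 × 3.51 = 12.636 m².
Resultant F = γ·h_c·A = 11.10492 × 2.746 × 12.636 = 385.324 kN.
I_c = b·h³/12 = 3.6 × 3.51³/12 = 12.9731 m⁴.
Centre of pressure: y_p = y_c + I_c/(y_c·A) = 2.746 + 12.9731/(2.746 × 12.636) = 2.746 + 0.373881 = 3.11988 m along the plane.
The resultant acts 1.755 + 0.373881 = 2.12888 m (along the plate) below the hinge at the top edge, so the moment about the hinge is M = F × 2.12888 = 385.324 × 2.12888 = 820.309 kN·m.
A normal force at the bottom, 3.51 m from the hinge, must supply this moment: P = 820.309/3.51 = 233.706 kN.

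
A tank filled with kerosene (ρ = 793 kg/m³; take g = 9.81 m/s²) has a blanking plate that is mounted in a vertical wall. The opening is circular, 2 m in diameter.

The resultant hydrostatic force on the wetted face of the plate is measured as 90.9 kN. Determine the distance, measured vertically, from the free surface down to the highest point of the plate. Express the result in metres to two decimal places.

γ = ρg = 793 × 9.81 / 1000 = 7.77933 kN/m³.
A = π(1)² = 3.14159 m².
From F = γ·h_c·A, the centroid depth is h_c = 90.9/(7.77933 × 3.14159) = 3.71939 m.
The centroid is at the centre, 1 m below the top of the plate, so the highest point sits at h_top = 3.71939 − 1 = 2.71939 m below the surface.

d_top ≈ 2.72 m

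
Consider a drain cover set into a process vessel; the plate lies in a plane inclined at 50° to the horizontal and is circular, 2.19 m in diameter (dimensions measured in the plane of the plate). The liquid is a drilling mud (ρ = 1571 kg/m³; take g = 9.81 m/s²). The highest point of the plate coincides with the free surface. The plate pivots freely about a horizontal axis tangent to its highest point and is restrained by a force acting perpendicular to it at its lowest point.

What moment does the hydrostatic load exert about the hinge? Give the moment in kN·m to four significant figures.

γ = ρg = 1571 × 9.81 / 1000 = 15.41151 kN/m³.
Let θ = 50° be the plate's angle to the horizontal; measure y along the incline from where the plane meets the free surface. Vertical depth h = y·sinθ with sinθ = 0.766044.
The centroid is at the centre, 1.095 m below the top of the plate, so y_c = 1.095 m and h_c = 1.095 × 0.766044 = 0.838818 m.
A = π(1.095)² = 3.76685 m².
Resultant F = γ·h_c·A = 15.41151 × 0.838818 × 3.76685 = 48.6958 kN.
I_c = πr⁴/4 = π × 1.095⁴/4 = 1.12914 m⁴.
Centre of pressure: y_p = y_c + I_c/(y_c·A) = 1.095 + 1.12914/(1.095 × 3.76685) = 1.095 + 0.273751 = 1.36875 m along the plane.
The resultant acts 1.095 + 0.273751 = 1.36875 m (along the plate) below the hinge at the top edge, so the moment about the hinge is M = F × 1.36875 = 48.6958 × 1.36875 = 66.6524 kN·m.

M ≈ 66.65 kN·m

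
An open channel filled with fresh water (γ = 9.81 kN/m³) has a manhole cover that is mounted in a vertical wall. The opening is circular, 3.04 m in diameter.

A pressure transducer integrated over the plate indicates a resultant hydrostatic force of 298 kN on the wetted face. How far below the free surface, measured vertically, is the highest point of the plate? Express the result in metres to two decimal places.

d_top ≈ 2.67 m

γ = 9.81 kN/m³.
A = π(1.52)² = 7.25834 m².
From F = γ·h_c·A, the centroid depth is h_c = 298/(9.81 × 7.25834) = 4.18514 m.
The centroid is at the centre, 1.52 m below the top of the plate, so the highest point sits at h_top = 4.18514 − 1.52 = 2.66514 m below the surface.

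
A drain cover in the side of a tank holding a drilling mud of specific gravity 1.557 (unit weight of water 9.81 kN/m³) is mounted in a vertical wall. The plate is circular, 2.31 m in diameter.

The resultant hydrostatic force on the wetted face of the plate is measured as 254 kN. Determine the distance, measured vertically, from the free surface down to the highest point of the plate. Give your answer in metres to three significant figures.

γ = 1.557 × 9.81 = 15.27417 kN/m³.
A = π(1.155)² = 4.19096 m².
From F = γ·h_c·A, the centroid depth is h_c = 254/(15.27417 × 4.19096) = 3.96792 m.
The centroid is at the centre, 1.155 m below the top of the plate, so the highest point sits at h_top = 3.96792 − 1.155 = 2.81292 m below the surface.

d_top ≈ 2.81 m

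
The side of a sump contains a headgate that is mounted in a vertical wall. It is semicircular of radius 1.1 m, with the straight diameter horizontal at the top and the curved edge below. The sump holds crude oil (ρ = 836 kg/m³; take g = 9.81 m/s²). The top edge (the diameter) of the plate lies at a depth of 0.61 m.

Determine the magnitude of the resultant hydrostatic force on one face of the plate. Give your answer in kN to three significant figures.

F ≈ 16.8 kN

γ = ρg = 836 × 9.81 / 1000 = 8.20116 kN/m³.
The centroid of a semicircle lies 4r/(3π) = 0.466854 m from the diameter, here below the top edge, so the centroid depth is h_c = 0.61 + 0.466854 = 1.07685 m.
A = πr²/2 = π × 1.1²/2 = 1.90066 m².
Resultant F = γ·h_c·A = 8.20116 × 1.07685 × 1.90066 = 16.7855 kN.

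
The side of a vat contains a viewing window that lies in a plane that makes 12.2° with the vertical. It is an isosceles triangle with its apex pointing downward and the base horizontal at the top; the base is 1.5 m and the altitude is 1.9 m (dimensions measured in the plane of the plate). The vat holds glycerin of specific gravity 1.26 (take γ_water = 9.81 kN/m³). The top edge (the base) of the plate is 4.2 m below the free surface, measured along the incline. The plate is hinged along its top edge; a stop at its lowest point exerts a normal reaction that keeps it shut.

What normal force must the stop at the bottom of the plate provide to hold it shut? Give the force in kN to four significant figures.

γ = 1.26 × 9.81 = 12.3606 kN/m³.
The plate makes 12.2° with the vertical, i.e. θ = 90° − 12.2° = 77.8° to the horizontal. Measuring y along the incline from the free-surface line, vertical depth h = y·sinθ with sinθ = 0.977416.
With the apex down, the centroid sits h/3 = 1.9/3 = 0.633333 m below the base (the top edge), so y_c = 4.2 + 0.633333 = 4.83333 m and h_c = 4.83333 × 0.977416 = 4.72417 m.
A = ½ × 1.5 × 1.9 = 1.425 m².
Resultant F = γ·h_c·A = 12.3606 × 4.72417 × 1.425 = 83.2108 kN.
I_c = b·h³/36 = 1.5 × 1.9³/36 = 0.285792 m⁴.
Centre of pressure: y_p = y_c + I_c/(y_c·A) = 4.83333 + 0.285792/(4.83333 × 1.425) = 4.83333 + 0.0414943 = 4.87482 m along the plane.
The resultant acts 0.633333 + 0.0414943 = 0.674827 m (along the plate) below the hinge at the top edge, so the moment about the hinge is M = F × 0.674827 = 83.2108 × 0.674827 = 56.1529 kN·m.
A normal force at the bottom, 1.9 m from the hinge, must supply this moment: P = 56.1529/1.9 = 29.5542 kN.

P ≈ 29.55 kN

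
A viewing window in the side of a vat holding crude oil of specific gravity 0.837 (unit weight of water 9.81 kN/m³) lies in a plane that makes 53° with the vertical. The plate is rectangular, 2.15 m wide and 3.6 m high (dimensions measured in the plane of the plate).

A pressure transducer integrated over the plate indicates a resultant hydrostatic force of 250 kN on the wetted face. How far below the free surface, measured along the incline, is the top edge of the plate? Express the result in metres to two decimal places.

γ = 0.837 × 9.81 = 8.21097 kN/m³.
A = 2.15 × 3.6 = 7.74 m².
From F = γ·h_c·A, the centroid depth is h_c = 250/(8.21097 × 7.74) = 3.93373 m.
The plate makes 53° with the vertical, i.e. θ = 90° − 53° = 37° to the horizontal. Measuring y along the incline from the free-surface line, vertical depth h = y·sinθ with sinθ = 0.601815.
Along the incline, y_c = h_c/sinθ = 3.93373/0.601815 = 6.53644 m.
The centroid lies 3.6/2 = 1.8 m below the top edge, so the top edge sits at y_top = 6.53644 − 1.8 = 4.73644 m along the incline.

y_top ≈ 4.74 m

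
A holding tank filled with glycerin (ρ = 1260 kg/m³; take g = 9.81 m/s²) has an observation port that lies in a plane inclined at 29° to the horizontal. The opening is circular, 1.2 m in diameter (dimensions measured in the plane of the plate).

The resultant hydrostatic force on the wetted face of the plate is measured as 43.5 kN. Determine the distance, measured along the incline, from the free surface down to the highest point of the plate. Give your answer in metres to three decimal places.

y_top ≈ 5.818 m

γ = ρg = 1260 × 9.81 / 1000 = 12.3606 kN/m³.
A = π(0.6)² = 1.13097 m².
From F = γ·h_c·A, the centroid depth is h_c = 43.5/(12.3606 × 1.13097) = 3.11171 m.
Let θ = 29° be the plate's angle to the horizontal; measure y along the incline from where the plane meets the free surface. Vertical depth h = y·sinθ with sinθ = 0.484810.
Along the incline, y_c = h_c/sinθ = 3.11171/0.484810 = 6.41841 m.
The centroid is at the centre, 0.6 m below the top of the plate, so the highest point sits at y_top = 6.41841 − 0.6 = 5.81841 m along the incline.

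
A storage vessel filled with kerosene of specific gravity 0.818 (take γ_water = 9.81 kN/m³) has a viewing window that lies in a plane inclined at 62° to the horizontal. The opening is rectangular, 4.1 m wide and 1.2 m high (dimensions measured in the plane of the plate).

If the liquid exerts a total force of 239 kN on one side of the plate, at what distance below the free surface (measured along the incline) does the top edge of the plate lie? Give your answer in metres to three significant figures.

γ = 0.818 × 9.81 = 8.02458 kN/m³.
A = 4.1 × 1.2 = 4.92 m².
From F = γ·h_c·A, the centroid depth is h_c = 239/(8.02458 × 4.92) = 6.05355 m.
Let θ = 62° be the plate's angle to the horizontal; measure y along the incline from where the plane meets the free surface. Vertical depth h = y·sinθ with sinθ = 0.882948.
Along the incline, y_c = h_c/sinθ = 6.05355/0.882948 = 6.85607 m.
The centroid lies 1.2/2 = 0.6 m below the top edge, so the top edge sits at y_top = 6.85607 − 0.6 = 6.25607 m along the incline.

y_top ≈ 6.26 m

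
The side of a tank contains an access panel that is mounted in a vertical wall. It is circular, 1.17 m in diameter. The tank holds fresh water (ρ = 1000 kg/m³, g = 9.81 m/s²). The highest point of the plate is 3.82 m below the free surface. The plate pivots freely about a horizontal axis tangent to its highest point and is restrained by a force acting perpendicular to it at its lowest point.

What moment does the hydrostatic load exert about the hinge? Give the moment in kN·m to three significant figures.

γ = ρg = 1000 × 9.81 = 9810 N/m³ = 9.81 kN/m³.
The centroid is at the centre, 0.585 m below the top of the plate, so the centroid depth is h_c = 3.82 + 0.585 = 4.405 m.
A = π(0.585)² = 1.07513 m².
Resultant F = γ·h_c·A = 9.81 × 4.405 × 1.07513 = 46.4596 kN.
I_c = πr⁴/4 = π × 0.585⁴/4 = 0.0919842 m⁴.
Centre of pressure: y_p = y_c + I_c/(y_c·A) = 4.405 + 0.0919842/(4.405 × 1.07513) = 4.405 + 0.0194226 = 4.42442 m along the plane.
The resultant acts 0.585 + 0.0194226 = 0.604423 m (along the plate) below the hinge at the top edge, so the moment about the hinge is M = F × 0.604423 = 46.4596 × 0.604423 = 28.0813 kN·m.

M ≈ 28.1 kN·m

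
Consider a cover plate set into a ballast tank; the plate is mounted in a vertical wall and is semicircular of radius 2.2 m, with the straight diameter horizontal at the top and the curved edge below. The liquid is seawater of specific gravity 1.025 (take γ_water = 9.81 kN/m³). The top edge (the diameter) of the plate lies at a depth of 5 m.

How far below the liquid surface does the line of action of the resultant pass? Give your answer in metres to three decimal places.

γ = 1.025 × 9.81 = 10.05525 kN/m³.
The centroid of a semicircle lies 4r/(3π) = 0.933709 m from the diameter, here below the top edge, so the centroid depth is h_c = 5 + 0.933709 = 5.93371 m.
A = πr²/2 = π × 2.2²/2 = 7.60265 m².
Resultant F = γ·h_c·A = 10.05525 × 5.93371 × 7.60265 = 453.612 kN.
I_c = (π/8 − 8/(9π))·r⁴ = 0.109757 × 2.2⁴ = 2.57112 m⁴.
Centre of pressure: y_p = y_c + I_c/(y_c·A) = 5.93371 + 2.57112/(5.93371 × 7.60265) = 5.93371 + 0.0569942 = 5.9907 m along the plane.

h_p = 5.991 m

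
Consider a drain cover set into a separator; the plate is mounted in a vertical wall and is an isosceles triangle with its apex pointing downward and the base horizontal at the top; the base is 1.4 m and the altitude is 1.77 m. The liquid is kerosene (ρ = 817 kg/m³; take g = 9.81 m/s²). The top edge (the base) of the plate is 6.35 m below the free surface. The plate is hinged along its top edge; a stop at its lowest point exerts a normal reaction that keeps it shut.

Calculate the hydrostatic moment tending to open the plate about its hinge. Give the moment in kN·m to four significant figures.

M ≈ 42.39 kN·m

γ = ρg = 817 × 9.81 / 1000 = 8.01477 kN/m³.
With the apex down, the centroid sits h/3 = 1.77/3 = 0.59 m below the base (the top edge), so the centroid depth is h_c = 6.35 + 0.59 = 6.94 m.
A = ½ × 1.4 × 1.77 = 1.239 m².
Resultant F = γ·h_c·A = 8.01477 × 6.94 × 1.239 = 68.9163 kN.
I_c = b·h³/36 = 1.4 × 1.77³/36 = 0.215648 m⁴.
Centre of pressure: y_p = y_c + I_c/(y_c·A) = 6.94 + 0.215648/(6.94 × 1.239) = 6.94 + 0.0250793 = 6.96508 m along the plane.
The resultant acts 0.59 + 0.0250793 = 0.615079 m (along the plate) below the hinge at the top edge, so the moment about the hinge is M = F × 0.615079 = 68.9163 × 0.615079 = 42.389 kN·m.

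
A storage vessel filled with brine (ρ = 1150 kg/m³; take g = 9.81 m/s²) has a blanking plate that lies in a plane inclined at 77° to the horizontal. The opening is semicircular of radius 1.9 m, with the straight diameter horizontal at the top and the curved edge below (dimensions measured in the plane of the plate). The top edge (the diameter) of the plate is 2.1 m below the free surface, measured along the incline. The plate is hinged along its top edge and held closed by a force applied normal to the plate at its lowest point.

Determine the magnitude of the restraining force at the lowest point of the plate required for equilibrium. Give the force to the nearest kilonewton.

P ≈ 85 kN

γ = ρg = 1150 × 9.81 / 1000 = 11.2815 kN/m³.
Let θ = 77° be the plate's angle to the horizontal; measure y along the incline from where the plane meets the free surface. Vertical depth h = y·sinθ with sinθ = 0.974370.
The centroid of a semicircle lies 4r/(3π) = 0.806385 m from the diameter, here below the top edge, so y_c = 2.1 + 0.806385 = 2.90639 m and h_c = 2.90639 × 0.974370 = 2.8319 m.
A = πr²/2 = π × 1.9²/2 = 5.67057 m².
Resultant F = γ·h_c·A = 11.2815 × 2.8319 × 5.67057 = 181.164 kN.
I_c = (π/8 − 8/(9π))·r⁴ = 0.109757 × 1.9⁴ = 1.43036 m⁴.
Centre of pressure: y_p = y_c + I_c/(y_c·A) = 2.90639 + 1.43036/(2.90639 × 5.67057) = 2.90639 + 0.086789 = 2.99318 m along the plane.
The resultant acts 0.806385 + 0.086789 = 0.893174 m (along the plate) below the hinge at the top edge, so the moment about the hinge is M = F × 0.893174 = 181.164 × 0.893174 = 161.811 kN·m.
A normal force at the bottom, 1.9 m from the hinge, must supply this moment: P = 161.811/1.9 = 85.1637 kN.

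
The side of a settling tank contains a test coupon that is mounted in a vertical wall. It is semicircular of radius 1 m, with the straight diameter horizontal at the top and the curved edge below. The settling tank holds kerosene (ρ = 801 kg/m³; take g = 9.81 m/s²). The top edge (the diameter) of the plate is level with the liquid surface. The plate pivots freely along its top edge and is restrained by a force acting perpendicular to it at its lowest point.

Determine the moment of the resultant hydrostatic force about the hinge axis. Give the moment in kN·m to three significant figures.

γ = ρg = 801 × 9.81 / 1000 = 7.85781 kN/m³.
The centroid of a semicircle lies 4r/(3π) = 0.424413 m from the diameter, here below the top edge, so the centroid depth is h_c = 0.424413 m.
A = πr²/2 = π × 1²/2 = 1.5708 m².
Resultant F = γ·h_c·A = 7.85781 × 0.424413 × 1.5708 = 5.23855 kN.
I_c = (π/8 − 8/(9π))·r⁴ = 0.109757 × 1⁴ = 0.109757 m⁴.
Centre of pressure: y_p = y_c + I_c/(y_c·A) = 0.424413 + 0.109757/(0.424413 × 1.5708) = 0.424413 + 0.164635 = 0.589048 m along the plane.
The resultant acts 0.424413 + 0.164635 = 0.589048 m (along the plate) below the hinge at the top edge, so the moment about the hinge is M = F × 0.589048 = 5.23855 × 0.589048 = 3.08576 kN·m.

M ≈ 3.09 kN·m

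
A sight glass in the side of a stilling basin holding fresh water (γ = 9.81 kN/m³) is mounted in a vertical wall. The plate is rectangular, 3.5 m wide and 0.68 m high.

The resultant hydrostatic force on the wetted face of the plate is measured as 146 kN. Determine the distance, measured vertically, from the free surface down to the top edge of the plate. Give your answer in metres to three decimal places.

γ = 9.81 kN/m³.
A = 3.5 × 0.68 = 2.38 m².
From F = γ·h_c·A, the centroid depth is h_c = 146/(9.81 × 2.38) = 6.25327 m.
The centroid lies 0.68/2 = 0.34 m below the top edge, so the top edge sits at h_top = 6.25327 − 0.34 = 5.91327 m below the surface.

d_top ≈ 5.913 m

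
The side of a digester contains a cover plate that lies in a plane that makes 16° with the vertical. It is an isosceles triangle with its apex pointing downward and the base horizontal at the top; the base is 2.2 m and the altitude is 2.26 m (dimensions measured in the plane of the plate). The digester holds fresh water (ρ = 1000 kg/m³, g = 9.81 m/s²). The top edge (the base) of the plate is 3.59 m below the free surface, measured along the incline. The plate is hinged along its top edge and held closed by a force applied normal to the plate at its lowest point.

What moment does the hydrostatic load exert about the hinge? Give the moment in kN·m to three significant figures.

γ = ρg = 1000 × 9.81 = 9810 N/m³ = 9.81 kN/m³.
The plate makes 16° with the vertical, i.e. θ = 90° − 16° = 74° to the horizontal. Measuring y along the incline from the free-surface line, vertical depth h = y·sinθ with sinθ = 0.961262.
With the apex down, the centroid sits h/3 = 2.26/3 = 0.753333 m below the base (the top edge), so y_c = 3.59 + 0.753333 = 4.34333 m and h_c = 4.34333 × 0.961262 = 4.17508 m.
A = ½ × 2.2 × 2.26 = 2.486 m².
Resultant F = γ·h_c·A = 9.81 × 4.17508 × 2.486 = 101.82 kN.
I_c = b·h³/36 = 2.2 × 2.26³/36 = 0.705416 m⁴.
Centre of pressure: y_p = y_c + I_c/(y_c·A) = 4.34333 + 0.705416/(4.34333 × 2.486) = 4.34333 + 0.0653313 = 4.40866 m along the plane.
The resultant acts 0.753333 + 0.0653313 = 0.818664 m (along the plate) below the hinge at the top edge, so the moment about the hinge is M = F × 0.818664 = 101.82 × 0.818664 = 83.3564 kN·m.

M ≈ 83.4 kN·m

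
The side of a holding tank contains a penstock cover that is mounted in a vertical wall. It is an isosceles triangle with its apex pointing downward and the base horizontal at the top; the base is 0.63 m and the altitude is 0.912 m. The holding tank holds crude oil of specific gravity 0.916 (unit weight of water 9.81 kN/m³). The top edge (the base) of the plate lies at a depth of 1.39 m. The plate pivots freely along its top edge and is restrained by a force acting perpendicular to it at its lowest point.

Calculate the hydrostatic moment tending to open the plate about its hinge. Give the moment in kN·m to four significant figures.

γ = 0.916 × 9.81 = 8.98596 kN/m³.
With the apex down, the centroid sits h/3 = 0.912/3 = 0.304 m below the base (the top edge), so the centroid depth is h_c = 1.39 + 0.304 = 1.694 m.
A = ½ × 0.63 × 0.912 = 0.28728 m².
Resultant F = γ·h_c·A = 8.98596 × 1.694 × 0.28728 = 4.37304 kN.
I_c = b·h³/36 = 0.63 × 0.912³/36 = 0.0132746 m⁴.
Centre of pressure: y_p = y_c + I_c/(y_c·A) = 1.694 + 0.0132746/(1.694 × 0.28728) = 1.694 + 0.0272774 = 1.72128 m along the plane.
The resultant acts 0.304 + 0.0272774 = 0.331277 m (along the plate) below the hinge at the top edge, so the moment about the hinge is M = F × 0.331277 = 4.37304 × 0.331277 = 1.44869 kN·m.

M ≈ 1.449 kN·m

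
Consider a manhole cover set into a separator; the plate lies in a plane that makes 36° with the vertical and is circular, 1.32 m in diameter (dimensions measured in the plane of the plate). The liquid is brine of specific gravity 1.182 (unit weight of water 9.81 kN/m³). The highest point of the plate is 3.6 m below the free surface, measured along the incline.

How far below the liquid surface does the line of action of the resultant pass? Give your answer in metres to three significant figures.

γ = 1.182 × 9.81 = 11.59542 kN/m³.
The plate makes 36° with the vertical, i.e. θ = 90° − 36° = 54° to the horizontal. Measuring y along the incline from the free-surface line, vertical depth h = y·sinθ with sinθ = 0.809017.
The centroid is at the centre, 0.66 m below the top of the plate, so y_c = 3.6 + 0.66 = 4.26 m and h_c = 4.26 × 0.809017 = 3.44641 m.
A = π(0.66)² = 1.36848 m².
Resultant F = γ·h_c·A = 11.59542 × 3.44641 × 1.36848 = 54.688 kN.
I_c = πr⁴/4 = π × 0.66⁴/4 = 0.149027 m⁴.
Centre of pressure: y_p = y_c + I_c/(y_c·A) = 4.26 + 0.149027/(4.26 × 1.36848) = 4.26 + 0.0255633 = 4.28556 m along the plane.
Vertically, h_p = y_p·sinθ = 4.28556 × 0.809017 = 3.46709 m.

h_p = 3.47 m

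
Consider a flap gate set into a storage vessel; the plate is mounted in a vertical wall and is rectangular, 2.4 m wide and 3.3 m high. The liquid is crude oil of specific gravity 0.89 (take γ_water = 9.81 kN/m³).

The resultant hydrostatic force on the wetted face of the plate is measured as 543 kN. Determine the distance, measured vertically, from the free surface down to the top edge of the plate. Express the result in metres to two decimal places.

d_top ≈ 6.20 m

γ = 0.89 × 9.81 = 8.7309 kN/m³.
A = 2.4 × 3.3 = 7.92 m².
From F = γ·h_c·A, the centroid depth is h_c = 543/(8.7309 × 7.92) = 7.85264 m.
The centroid lies 3.3/2 = 1.65 m below the top edge, so the top edge sits at h_top = 7.85264 − 1.65 = 6.20264 m below the surface.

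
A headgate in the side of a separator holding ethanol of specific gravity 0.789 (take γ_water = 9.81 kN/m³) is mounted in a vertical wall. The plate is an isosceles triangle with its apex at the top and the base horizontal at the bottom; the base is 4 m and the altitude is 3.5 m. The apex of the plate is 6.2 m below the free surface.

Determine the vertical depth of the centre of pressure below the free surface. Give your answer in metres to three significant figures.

γ = 0.789 × 9.81 = 7.74009 kN/m³.
With the apex up, the centroid sits 2h/3 = 2 × 3.5/3 = 2.33333 m below the apex, so the centroid depth is h_c = 6.2 + 2.33333 = 8.53333 m.
A = ½ × 4 × 3.5 = 7 m².
Resultant F = γ·h_c·A = 7.74009 × 8.53333 × 7 = 462.341 kN.
I_c = b·h³/36 = 4 × 3.5³/36 = 4.76389 m⁴.
Centre of pressure: y_p = y_c + I_c/(y_c·A) = 8.53333 + 4.76389/(8.53333 × 7) = 8.53333 + 0.0797527 = 8.61308 m along the plane.

h_p = 8.61 m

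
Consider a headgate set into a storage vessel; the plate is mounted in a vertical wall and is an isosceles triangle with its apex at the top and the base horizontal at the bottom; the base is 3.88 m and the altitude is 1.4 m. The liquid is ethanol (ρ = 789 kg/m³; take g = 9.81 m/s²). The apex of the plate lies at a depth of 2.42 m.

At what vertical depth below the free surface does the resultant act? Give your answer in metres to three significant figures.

h_p = 3.39 m

γ = ρg = 789 × 9.81 / 1000 = 7.74009 kN/m³.
With the apex up, the centroid sits 2h/3 = 2 × 1.4/3 = 0.933333 m below the apex, so the centroid depth is h_c = 2.42 + 0.933333 = 3.35333 m.
A = ½ × 3.88 × 1.4 = 2.716 m².
Resultant F = γ·h_c·A = 7.74009 × 3.35333 × 2.716 = 70.494 kN.
I_c = b·h³/36 = 3.88 × 1.4³/36 = 0.295742 m⁴.
Centre of pressure: y_p = y_c + I_c/(y_c·A) = 3.35333 + 0.295742/(3.35333 × 2.716) = 3.35333 + 0.0324718 = 3.3858 m along the plane.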